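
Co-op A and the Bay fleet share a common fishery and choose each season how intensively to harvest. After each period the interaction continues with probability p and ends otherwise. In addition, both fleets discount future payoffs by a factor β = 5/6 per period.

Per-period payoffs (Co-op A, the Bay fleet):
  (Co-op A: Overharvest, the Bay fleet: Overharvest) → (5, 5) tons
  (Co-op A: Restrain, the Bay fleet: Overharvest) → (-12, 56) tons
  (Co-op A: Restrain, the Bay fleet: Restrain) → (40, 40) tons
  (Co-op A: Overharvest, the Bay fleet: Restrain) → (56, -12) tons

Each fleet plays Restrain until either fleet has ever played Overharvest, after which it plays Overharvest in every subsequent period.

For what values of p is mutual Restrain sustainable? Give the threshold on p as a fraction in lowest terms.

32/85

With continuation probability p and discount β, the effective per-period discount factor is βp.
Grim-trigger IC: βp ≥ (56−40)/(56−5) = 16/51.
So p ≥ (16/51)/(5/6) = 32/85.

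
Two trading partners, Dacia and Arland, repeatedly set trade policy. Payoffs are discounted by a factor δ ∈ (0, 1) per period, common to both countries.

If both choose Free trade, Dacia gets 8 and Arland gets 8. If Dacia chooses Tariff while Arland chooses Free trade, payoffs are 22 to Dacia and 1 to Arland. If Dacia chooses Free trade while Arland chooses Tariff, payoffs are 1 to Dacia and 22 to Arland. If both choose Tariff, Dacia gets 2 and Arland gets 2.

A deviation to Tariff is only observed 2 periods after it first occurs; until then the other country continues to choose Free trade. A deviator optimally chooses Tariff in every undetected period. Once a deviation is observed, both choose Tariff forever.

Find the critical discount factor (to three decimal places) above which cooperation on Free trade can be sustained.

A deviator earns 22 for 2 periods, then 2 forever; cooperating earns 8 forever. Multiplying the IC by (1−δ):
8 ≥ 22(1−δ^2) + 2δ^2, so 20·δ^2 ≥ 14 and δ^2 ≥ 7/10.
δ ≥ (7/10)^(1/2) ≈ 0.837.

0.837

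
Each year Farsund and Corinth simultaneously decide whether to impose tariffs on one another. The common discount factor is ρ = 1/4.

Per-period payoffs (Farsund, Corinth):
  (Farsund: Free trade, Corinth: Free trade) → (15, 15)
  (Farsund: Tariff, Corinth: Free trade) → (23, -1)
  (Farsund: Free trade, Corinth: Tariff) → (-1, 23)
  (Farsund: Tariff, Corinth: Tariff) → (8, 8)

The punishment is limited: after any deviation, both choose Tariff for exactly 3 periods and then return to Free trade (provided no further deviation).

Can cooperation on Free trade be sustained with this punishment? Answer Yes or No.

IC: ρ+…+ρ^3 ≥ (23−15)/(15−8) = 8/7.
At ρ = 1/4: partial sum = 0.3281 < 1.1429. Cooperation not sustainable.

No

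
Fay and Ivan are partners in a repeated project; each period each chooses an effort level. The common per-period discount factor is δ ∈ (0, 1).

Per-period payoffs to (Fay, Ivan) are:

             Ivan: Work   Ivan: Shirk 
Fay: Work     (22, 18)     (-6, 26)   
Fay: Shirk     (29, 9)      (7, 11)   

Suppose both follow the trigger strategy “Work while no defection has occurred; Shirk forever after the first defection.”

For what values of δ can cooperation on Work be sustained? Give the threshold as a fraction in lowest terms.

8/15

Fay's threshold: (29−22)/(29−7) = 7/22.
Ivan's threshold: (26−18)/(26−11) = 8/15.
7/22 < 8/15, so Ivan binds and δ* = 8/15.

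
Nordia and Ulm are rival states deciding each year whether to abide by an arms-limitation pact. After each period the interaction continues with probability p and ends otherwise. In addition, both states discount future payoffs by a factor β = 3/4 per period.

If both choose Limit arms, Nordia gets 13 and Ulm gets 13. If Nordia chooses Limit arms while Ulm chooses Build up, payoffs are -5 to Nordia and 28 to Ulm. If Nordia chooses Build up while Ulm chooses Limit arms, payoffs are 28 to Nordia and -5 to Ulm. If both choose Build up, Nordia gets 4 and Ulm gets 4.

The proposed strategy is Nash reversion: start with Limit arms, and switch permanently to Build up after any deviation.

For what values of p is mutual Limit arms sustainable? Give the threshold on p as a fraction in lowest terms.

Expected continuation weight on next period's payoff is β·p = 3/4·p, which plays the role of the discount factor.
Cooperation requires 3/4·p ≥ (28−13)/(28−4) = 5/8, hence p ≥ 5/6.

5/6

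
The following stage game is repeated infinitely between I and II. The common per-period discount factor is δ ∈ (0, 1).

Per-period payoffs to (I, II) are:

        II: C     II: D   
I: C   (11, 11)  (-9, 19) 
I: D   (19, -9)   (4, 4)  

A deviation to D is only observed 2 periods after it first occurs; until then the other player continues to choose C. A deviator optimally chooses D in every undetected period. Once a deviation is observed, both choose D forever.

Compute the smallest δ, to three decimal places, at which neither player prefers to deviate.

0.730

Deviating for the 2 undetected periods gains 19−11 = 8 per period over cooperation, then loses 11−4 = 7 per period forever once punishment starts.
Gain: 8(1 + δ + … + δ^1); loss: 7·δ^2/(1−δ).
No profitable deviation ⇔ 8(1−δ^2) ≤ 7·δ^2, i.e. δ^2 ≥ 8/(8+7) = 8/15.
Hence δ ≥ (8/15)^(1/2) ≈ 0.730.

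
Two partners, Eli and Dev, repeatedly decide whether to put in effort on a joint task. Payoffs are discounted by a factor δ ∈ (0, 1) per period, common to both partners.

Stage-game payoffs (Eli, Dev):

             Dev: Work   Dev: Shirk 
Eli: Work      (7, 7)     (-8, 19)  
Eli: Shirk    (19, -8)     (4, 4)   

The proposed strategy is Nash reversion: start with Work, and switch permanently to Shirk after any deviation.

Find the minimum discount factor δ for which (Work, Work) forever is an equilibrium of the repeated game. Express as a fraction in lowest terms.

4/5

One-period gain from deviating is 19 − 7 = 12. The loss is 7 − 4 = 3 in every subsequent period, with present value 3·δ/(1−δ).
Deviation is unprofitable when 3·δ/(1−δ) ≥ 12, i.e. δ/(1−δ) ≥ 4.
Equivalently δ ≥ 12/(12+3) = 4/5.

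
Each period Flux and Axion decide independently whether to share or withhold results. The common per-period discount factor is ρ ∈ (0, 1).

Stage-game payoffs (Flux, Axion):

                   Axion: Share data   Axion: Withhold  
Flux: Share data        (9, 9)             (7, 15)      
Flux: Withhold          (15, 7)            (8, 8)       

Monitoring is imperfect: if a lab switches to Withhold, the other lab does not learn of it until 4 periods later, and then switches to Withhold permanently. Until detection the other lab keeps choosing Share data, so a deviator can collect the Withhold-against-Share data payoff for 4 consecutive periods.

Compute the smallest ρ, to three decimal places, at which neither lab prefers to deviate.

0.962

A deviator earns 15 for 4 periods, then 8 forever; cooperating earns 9 forever. Multiplying the IC by (1−ρ):
9 ≥ 15(1−ρ^4) + 8ρ^4, so 7·ρ^4 ≥ 6 and ρ^4 ≥ 6/7.
ρ ≥ (6/7)^(1/4) ≈ 0.962.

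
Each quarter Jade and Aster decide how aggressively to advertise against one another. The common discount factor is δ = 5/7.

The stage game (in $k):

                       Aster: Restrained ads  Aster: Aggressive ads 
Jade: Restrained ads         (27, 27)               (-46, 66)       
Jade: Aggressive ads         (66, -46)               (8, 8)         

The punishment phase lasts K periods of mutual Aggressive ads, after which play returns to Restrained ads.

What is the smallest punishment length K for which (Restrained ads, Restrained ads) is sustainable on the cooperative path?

6

IC: δ(1−δ^K)/(1−δ) ≥ (66−27)/(27−8) = 39/19.
With δ = 5/7: need 1 − δ^K ≥ 39/19·(1−5/7)/(5/7), i.e. δ^K ≤ 0.1789.
Since (5/7)^5 = 0.1859 and (5/7)^6 = 0.1328, the smallest such K is 6.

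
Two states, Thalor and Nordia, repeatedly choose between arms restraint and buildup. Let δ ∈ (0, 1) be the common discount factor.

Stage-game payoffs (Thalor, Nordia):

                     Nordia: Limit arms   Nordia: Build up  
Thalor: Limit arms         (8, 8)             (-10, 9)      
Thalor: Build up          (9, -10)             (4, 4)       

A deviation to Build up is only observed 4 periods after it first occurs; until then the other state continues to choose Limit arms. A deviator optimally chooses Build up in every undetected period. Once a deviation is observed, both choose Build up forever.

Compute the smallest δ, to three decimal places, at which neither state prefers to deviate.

0.669

The best deviation is to choose Build up for all 4 undetected periods, earning 9 each, then 4 forever once detected.
Deviation value: 9(1−δ^4)/(1−δ) + 4δ^4/(1−δ); cooperation value: 8/(1−δ).
IC: 8 ≥ 9(1−δ^4) + 4δ^4 = 9 − 5δ^4.
So δ^4 ≥ 1/5, giving δ ≥ (1/5)^(1/4) ≈ 0.669.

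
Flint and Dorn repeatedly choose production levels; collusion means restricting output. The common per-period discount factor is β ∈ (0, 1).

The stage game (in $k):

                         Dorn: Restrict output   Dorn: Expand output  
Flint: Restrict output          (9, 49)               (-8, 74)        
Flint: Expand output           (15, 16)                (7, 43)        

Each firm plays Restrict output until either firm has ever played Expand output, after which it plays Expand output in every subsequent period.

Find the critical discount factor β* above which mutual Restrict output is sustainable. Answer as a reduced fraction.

25/31

Flint: cooperation gives 9 each period; deviation gives 15 once then 7 forever.
  9/(1−β) ≥ 15 + 7β/(1−β) ⇒ β ≥ 6/8 = 3/4.
Dorn: cooperation gives 49 each period; deviation gives 74 once then 43 forever.
  β ≥ 25/31.
Both must hold, so the binding constraint is Dorn's: β ≥ 25/31.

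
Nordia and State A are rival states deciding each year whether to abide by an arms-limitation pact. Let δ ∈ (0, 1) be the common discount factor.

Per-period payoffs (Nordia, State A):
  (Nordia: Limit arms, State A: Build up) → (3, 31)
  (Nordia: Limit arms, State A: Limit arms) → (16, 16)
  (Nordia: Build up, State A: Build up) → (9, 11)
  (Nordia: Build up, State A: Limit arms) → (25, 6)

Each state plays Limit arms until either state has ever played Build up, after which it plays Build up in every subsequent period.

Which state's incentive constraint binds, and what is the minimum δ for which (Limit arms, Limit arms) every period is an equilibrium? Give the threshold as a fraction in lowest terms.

Nordia's threshold: (25−16)/(25−9) = 9/16.
State A's threshold: (31−16)/(31−11) = 3/4.
9/16 < 3/4, so State A binds and δ* = 3/4.

State A; δ ≥ 3/4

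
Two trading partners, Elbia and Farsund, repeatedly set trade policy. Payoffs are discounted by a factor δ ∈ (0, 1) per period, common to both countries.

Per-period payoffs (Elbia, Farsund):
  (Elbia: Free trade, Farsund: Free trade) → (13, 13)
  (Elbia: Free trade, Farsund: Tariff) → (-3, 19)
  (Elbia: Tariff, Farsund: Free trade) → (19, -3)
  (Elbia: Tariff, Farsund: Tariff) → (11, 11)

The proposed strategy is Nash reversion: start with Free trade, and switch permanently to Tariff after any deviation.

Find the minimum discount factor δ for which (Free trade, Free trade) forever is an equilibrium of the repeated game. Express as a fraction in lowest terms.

13/(1−δ) ≥ 19 + 11δ/(1−δ)
13 ≥ 19 − 8δ
δ ≥ 6/8 = 3/4.

3/4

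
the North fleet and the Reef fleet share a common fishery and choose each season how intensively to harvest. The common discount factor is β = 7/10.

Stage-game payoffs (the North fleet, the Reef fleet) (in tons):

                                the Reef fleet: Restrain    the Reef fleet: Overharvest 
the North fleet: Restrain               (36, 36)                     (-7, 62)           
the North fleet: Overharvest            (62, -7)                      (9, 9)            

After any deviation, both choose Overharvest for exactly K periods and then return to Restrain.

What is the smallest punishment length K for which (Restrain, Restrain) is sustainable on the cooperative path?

2

No profitable deviation requires (36−9)(β+…+β^K) ≥ 62−36, i.e. β+…+β^K ≥ 26/27 ≈ 0.9630.
With β = 7/10, the partial sums are K=1: 0.7000, K=2: 1.1900.
K = 2 is the first length at which the sum reaches 0.9630.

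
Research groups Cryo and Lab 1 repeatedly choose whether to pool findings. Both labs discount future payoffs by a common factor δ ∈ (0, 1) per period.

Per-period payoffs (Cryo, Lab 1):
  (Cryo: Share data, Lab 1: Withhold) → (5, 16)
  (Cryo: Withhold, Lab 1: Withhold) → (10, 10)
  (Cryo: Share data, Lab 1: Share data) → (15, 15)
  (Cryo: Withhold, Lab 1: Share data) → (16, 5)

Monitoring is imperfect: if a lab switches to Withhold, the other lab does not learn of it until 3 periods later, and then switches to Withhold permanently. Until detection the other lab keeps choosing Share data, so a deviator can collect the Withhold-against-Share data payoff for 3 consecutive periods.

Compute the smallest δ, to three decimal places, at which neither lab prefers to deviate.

0.550

The best deviation is to choose Withhold for all 3 undetected periods, earning 16 each, then 10 forever once detected.
Deviation value: 16(1−δ^3)/(1−δ) + 10δ^3/(1−δ); cooperation value: 15/(1−δ).
IC: 15 ≥ 16(1−δ^3) + 10δ^3 = 16 − 6δ^3.
So δ^3 ≥ 1/6, giving δ ≥ (1/6)^(1/3) ≈ 0.550.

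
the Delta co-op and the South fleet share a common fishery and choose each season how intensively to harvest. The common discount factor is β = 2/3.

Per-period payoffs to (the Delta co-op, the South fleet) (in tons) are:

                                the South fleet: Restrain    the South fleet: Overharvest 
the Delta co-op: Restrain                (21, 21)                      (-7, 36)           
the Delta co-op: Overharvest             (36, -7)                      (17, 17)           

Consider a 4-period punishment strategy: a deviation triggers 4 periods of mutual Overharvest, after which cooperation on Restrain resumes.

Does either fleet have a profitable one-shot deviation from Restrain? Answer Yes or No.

Yes

A one-shot deviation gives 36 now, then 17 for 4 periods, then back to 21.
Gain from deviating: (36−21) today; loss: (21−17) in each of the next 4 periods.
No-deviation condition: (21−17)(β+…+β^4) ≥ 36−21, i.e. β+…+β^4 ≥ 15/4.
At β = 2/3: β+…+β^4 = 1.6049 < 3.7500.
So cooperation is not sustainable.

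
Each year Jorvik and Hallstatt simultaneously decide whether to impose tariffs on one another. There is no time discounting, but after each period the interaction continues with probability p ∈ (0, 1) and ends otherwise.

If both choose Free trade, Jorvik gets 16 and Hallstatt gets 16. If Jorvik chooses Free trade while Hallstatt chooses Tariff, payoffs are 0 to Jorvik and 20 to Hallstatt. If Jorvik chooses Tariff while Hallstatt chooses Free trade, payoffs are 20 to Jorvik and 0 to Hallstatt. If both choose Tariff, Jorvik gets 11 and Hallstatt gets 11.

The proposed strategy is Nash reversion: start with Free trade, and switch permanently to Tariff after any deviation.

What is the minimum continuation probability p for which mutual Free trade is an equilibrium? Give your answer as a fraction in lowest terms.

4/9

With no time discounting, the continuation probability p plays the role of the discount factor.
Grim-trigger IC: 16/(1−p) ≥ 20 + 11p/(1−p) ⇒ p ≥ (20−16)/(20−11) = 4/9.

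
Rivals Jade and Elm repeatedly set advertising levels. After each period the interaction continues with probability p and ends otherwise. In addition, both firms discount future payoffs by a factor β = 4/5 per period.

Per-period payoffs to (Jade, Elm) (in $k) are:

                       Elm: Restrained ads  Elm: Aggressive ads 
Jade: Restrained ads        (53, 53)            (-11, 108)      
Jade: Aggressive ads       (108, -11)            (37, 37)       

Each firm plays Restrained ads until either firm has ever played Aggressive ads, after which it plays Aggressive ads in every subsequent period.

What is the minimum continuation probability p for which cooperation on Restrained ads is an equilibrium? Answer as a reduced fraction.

275/284

Expected continuation weight on next period's payoff is β·p = 4/5·p, which plays the role of the discount factor.
Cooperation requires 4/5·p ≥ (108−53)/(108−37) = 55/71, hence p ≥ 275/284.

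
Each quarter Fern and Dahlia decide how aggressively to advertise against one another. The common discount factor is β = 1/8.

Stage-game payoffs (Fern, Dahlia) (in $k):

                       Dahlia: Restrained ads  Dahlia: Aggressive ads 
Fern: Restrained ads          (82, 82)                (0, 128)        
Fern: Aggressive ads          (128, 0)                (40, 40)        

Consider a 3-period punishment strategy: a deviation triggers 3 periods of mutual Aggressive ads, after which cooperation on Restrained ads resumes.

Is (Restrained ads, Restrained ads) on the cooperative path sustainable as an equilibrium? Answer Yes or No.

No

IC: β+…+β^3 ≥ (128−82)/(82−40) = 23/21.
At β = 1/8: partial sum = 0.1426 < 1.0952. Cooperation not sustainable.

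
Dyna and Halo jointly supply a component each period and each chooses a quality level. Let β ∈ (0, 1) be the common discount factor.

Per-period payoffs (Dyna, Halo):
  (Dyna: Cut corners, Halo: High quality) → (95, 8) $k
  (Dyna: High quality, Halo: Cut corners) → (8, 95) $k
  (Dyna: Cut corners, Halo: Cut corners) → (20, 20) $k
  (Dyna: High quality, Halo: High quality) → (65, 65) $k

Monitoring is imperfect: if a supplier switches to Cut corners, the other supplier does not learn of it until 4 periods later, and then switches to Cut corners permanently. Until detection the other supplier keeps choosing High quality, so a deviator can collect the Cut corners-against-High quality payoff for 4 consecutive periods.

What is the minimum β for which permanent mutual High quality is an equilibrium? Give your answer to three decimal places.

0.795

A deviator earns 95 for 4 periods, then 20 forever; cooperating earns 65 forever. Multiplying the IC by (1−β):
65 ≥ 95(1−β^4) + 20β^4, so 75·β^4 ≥ 30 and β^4 ≥ 2/5.
β ≥ (2/5)^(1/4) ≈ 0.795.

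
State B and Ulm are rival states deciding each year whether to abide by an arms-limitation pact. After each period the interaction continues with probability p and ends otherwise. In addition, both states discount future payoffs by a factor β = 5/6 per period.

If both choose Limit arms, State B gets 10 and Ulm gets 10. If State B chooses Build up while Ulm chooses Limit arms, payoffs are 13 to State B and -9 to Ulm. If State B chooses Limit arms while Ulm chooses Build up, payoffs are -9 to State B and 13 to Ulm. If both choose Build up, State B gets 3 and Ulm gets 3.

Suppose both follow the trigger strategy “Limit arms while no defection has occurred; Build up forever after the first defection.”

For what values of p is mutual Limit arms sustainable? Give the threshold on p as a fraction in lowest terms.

9/25

Expected continuation weight on next period's payoff is β·p = 5/6·p, which plays the role of the discount factor.
Cooperation requires 5/6·p ≥ (13−10)/(13−3) = 3/10, hence p ≥ 9/25.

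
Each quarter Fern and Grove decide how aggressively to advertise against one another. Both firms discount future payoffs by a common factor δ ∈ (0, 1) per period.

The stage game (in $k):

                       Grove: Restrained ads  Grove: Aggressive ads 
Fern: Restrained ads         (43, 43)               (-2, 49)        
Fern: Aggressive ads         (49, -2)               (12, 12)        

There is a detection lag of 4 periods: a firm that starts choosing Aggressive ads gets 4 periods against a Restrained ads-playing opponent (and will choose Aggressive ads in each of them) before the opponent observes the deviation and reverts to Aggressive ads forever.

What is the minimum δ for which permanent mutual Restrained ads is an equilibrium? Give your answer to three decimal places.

0.635

Deviating for the 4 undetected periods gains 49−43 = 6 per period over cooperation, then loses 43−12 = 31 per period forever once punishment starts.
Gain: 6(1 + δ + … + δ^3); loss: 31·δ^4/(1−δ).
No profitable deviation ⇔ 6(1−δ^4) ≤ 31·δ^4, i.e. δ^4 ≥ 6/(6+31) = 6/37.
Hence δ ≥ (6/37)^(1/4) ≈ 0.635.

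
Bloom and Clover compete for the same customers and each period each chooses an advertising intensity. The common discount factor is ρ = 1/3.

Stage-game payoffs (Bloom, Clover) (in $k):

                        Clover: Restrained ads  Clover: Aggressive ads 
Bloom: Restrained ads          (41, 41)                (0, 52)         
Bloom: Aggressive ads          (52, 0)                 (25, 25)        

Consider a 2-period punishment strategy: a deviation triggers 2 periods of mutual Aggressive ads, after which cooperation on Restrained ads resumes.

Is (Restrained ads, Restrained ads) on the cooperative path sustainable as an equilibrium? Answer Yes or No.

No

Comparing payoff streams over the 3 periods until play realigns: cooperate → 41(1+ρ+…+ρ^2); deviate → 52 + 25(ρ+…+ρ^2).
Cooperation is sustained iff (41−25)(ρ+…+ρ^2) ≥ 52−41.
ρ+…+ρ^2 = 1/3·(1−(1/3)^2)/(1−1/3) = 0.4444, and (52−41)/(41−25) = 0.6875.
0.4444 < 0.6875, so cooperation is not sustainable.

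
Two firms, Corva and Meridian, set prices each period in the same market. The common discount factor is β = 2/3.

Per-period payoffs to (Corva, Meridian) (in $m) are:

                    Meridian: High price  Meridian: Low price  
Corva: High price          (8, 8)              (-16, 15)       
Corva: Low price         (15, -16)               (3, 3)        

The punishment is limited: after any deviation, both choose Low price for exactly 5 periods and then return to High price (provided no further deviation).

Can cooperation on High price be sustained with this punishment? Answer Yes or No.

A one-shot deviation gives 15 now, then 3 for 5 periods, then back to 8.
Gain from deviating: (15−8) today; loss: (8−3) in each of the next 5 periods.
No-deviation condition: (8−3)(β+…+β^5) ≥ 15−8, i.e. β+…+β^5 ≥ 7/5.
At β = 2/3: β+…+β^5 = 1.7366 ≥ 1.4000.
So cooperation is sustainable.

Yes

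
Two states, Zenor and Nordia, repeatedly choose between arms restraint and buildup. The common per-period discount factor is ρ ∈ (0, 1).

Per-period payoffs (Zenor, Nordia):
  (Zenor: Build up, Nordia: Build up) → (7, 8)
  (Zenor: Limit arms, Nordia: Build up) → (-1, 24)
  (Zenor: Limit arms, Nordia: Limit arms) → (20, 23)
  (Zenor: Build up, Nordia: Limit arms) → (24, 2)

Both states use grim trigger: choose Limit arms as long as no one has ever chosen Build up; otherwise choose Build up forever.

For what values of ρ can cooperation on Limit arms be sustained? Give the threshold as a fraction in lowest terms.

4/17

Zenor's threshold: (24−20)/(24−7) = 4/17.
Nordia's threshold: (24−23)/(24−8) = 1/16.
4/17 > 1/16, so Zenor binds and ρ* = 4/17.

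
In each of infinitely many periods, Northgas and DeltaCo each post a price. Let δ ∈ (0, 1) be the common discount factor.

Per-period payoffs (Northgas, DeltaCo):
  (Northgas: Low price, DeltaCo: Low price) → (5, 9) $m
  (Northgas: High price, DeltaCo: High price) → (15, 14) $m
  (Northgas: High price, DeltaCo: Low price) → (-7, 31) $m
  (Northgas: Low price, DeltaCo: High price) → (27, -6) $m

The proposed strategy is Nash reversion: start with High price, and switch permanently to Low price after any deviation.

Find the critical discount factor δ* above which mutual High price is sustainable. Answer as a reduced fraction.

17/22

Northgas's threshold: (27−15)/(27−5) = 6/11.
DeltaCo's threshold: (31−14)/(31−9) = 17/22.
6/11 < 17/22, so DeltaCo binds and δ* = 17/22.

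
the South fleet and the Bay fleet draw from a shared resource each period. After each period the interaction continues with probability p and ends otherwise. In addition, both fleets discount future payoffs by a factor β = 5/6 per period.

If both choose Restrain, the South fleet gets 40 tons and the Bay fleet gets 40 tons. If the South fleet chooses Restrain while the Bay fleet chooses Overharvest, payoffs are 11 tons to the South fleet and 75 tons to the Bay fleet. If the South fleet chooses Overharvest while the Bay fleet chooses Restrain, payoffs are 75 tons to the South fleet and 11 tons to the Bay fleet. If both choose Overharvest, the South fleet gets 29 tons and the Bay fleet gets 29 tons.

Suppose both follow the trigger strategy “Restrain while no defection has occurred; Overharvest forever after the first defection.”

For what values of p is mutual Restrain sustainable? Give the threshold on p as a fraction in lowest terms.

21/23

With continuation probability p and discount β, the effective per-period discount factor is βp.
Grim-trigger IC: βp ≥ (75−40)/(75−29) = 35/46.
So p ≥ (35/46)/(5/6) = 21/23.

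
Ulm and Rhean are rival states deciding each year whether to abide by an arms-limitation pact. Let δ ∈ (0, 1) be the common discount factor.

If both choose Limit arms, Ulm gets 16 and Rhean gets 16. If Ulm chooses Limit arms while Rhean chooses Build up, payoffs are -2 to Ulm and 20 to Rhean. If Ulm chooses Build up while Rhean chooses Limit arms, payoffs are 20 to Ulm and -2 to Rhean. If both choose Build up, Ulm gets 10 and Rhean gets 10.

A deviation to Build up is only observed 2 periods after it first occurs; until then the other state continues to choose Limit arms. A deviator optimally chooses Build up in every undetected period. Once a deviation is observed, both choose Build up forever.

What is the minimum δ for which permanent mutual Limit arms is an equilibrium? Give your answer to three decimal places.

0.632

The best deviation is to choose Build up for all 2 undetected periods, earning 20 each, then 10 forever once detected.
Deviation value: 20(1−δ^2)/(1−δ) + 10δ^2/(1−δ); cooperation value: 16/(1−δ).
IC: 16 ≥ 20(1−δ^2) + 10δ^2 = 20 − 10δ^2.
So δ^2 ≥ 4/10 = 2/5, giving δ ≥ (2/5)^(1/2) ≈ 0.632.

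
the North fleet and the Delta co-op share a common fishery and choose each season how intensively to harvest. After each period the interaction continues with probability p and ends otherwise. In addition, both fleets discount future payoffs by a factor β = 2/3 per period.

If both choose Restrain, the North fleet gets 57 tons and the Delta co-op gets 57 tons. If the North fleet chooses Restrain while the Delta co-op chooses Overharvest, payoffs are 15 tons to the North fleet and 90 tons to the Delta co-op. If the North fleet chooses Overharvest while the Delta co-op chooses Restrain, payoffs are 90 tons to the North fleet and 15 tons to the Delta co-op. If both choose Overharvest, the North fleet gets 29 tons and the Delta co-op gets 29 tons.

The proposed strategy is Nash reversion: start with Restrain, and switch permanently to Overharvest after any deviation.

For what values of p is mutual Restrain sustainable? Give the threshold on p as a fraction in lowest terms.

99/122

With continuation probability p and discount β, the effective per-period discount factor is βp.
Grim-trigger IC: βp ≥ (90−57)/(90−29) = 33/61.
So p ≥ (33/61)/(2/3) = 99/122.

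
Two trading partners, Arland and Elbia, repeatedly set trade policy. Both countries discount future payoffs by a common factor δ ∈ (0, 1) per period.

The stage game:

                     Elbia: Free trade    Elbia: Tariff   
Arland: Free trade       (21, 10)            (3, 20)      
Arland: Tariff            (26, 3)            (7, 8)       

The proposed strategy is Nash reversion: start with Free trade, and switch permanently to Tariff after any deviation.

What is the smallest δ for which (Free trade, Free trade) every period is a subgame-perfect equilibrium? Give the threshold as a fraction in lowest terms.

For Arland: deviation gain 26−21 = 5, per-period punishment loss 21−7 = 14. IC gives δ ≥ 5/19.
For Elbia: gain 10, loss 2 per period, so δ ≥ 10/12 = 5/6.
The tighter constraint is Elbia's, so cooperation needs δ ≥ 5/6.

5/6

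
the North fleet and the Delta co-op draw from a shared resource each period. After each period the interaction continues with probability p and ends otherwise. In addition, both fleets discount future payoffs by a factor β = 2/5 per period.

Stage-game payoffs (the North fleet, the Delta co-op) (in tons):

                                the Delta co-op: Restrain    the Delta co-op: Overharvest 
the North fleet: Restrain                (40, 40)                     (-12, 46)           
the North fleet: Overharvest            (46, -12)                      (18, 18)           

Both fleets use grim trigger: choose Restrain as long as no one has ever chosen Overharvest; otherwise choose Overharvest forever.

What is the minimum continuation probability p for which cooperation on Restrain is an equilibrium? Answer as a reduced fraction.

15/28

With continuation probability p and discount β, the effective per-period discount factor is βp.
Grim-trigger IC: βp ≥ (46−40)/(46−18) = 3/14.
So p ≥ (3/14)/(2/5) = 15/28.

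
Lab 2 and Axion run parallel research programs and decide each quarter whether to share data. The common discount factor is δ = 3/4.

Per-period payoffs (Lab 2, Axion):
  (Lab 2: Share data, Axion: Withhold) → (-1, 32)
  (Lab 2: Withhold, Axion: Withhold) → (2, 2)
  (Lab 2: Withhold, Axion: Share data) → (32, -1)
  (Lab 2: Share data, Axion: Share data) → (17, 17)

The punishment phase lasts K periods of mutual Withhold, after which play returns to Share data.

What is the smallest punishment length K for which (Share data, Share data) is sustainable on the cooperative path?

Need Σ_{k=1}^{K} δ^k ≥ (32−17)/(17−2) = 1.0000 at δ = 3/4.
At K = 1 the sum is 0.7500 < 1.0000; at K = 2 it is 1.3125 ≥ 1.0000.
So the minimum punishment length is K = 2.

2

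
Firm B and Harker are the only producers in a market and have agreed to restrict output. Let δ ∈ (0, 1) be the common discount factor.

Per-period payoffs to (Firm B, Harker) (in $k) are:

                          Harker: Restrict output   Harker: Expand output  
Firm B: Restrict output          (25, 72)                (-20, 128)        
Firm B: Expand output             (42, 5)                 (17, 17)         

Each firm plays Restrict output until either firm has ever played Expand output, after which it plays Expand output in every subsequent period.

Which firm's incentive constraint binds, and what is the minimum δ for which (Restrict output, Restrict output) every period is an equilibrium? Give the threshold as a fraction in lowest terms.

Firm B; δ ≥ 17/25

Firm B's threshold: (42−25)/(42−17) = 17/25.
Harker's threshold: (128−72)/(128−17) = 56/111.
17/25 > 56/111, so Firm B binds and δ* = 17/25.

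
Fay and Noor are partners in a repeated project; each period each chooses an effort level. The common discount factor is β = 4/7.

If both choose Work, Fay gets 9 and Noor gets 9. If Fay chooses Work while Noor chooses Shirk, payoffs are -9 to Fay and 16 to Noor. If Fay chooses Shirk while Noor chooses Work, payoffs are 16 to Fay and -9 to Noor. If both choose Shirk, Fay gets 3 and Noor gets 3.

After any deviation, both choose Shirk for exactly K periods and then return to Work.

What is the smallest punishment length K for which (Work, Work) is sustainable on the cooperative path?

4

IC: β(1−β^K)/(1−β) ≥ (16−9)/(9−3) = 7/6.
With β = 4/7: need 1 − β^K ≥ 7/6·(1−4/7)/(4/7), i.e. β^K ≤ 0.1250.
Since (4/7)^3 = 0.1866 and (4/7)^4 = 0.1066, the smallest such K is 4.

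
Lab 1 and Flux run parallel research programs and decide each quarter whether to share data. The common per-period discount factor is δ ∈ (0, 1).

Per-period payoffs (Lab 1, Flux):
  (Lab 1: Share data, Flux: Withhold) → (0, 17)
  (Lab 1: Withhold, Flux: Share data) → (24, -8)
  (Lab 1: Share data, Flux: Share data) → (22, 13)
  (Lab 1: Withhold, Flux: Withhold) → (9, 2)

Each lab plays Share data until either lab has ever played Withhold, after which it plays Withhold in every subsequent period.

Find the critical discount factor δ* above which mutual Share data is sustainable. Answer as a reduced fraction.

4/15

For Lab 1: deviation gain 24−22 = 2, per-period punishment loss 22−9 = 13. IC gives δ ≥ 2/15.
For Flux: gain 4, loss 11 per period, so δ ≥ 4/15.
The tighter constraint is Flux's, so cooperation needs δ ≥ 4/15.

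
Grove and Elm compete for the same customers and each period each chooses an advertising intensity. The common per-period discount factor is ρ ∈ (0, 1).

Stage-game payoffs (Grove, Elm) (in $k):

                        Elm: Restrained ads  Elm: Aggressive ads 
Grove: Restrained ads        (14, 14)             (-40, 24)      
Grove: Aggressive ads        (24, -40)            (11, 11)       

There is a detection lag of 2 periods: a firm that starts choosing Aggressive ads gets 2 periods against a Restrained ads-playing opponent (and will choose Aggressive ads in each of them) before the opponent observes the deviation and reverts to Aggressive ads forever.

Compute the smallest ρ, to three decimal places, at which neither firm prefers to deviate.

A deviator earns 24 for 2 periods, then 11 forever; cooperating earns 14 forever. Multiplying the IC by (1−ρ):
14 ≥ 24(1−ρ^2) + 11ρ^2, so 13·ρ^2 ≥ 10 and ρ^2 ≥ 10/13.
ρ ≥ (10/13)^(1/2) ≈ 0.877.

0.877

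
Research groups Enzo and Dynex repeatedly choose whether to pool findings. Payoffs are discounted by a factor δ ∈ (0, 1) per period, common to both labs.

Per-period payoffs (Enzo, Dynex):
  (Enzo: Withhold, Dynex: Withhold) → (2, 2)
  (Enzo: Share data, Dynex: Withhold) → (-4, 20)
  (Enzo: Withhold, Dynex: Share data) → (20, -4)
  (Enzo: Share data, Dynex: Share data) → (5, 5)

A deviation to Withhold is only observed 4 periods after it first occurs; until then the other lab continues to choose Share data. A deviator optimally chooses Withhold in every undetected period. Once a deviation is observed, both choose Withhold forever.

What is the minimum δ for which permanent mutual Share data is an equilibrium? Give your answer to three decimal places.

0.955

The best deviation is to choose Withhold for all 4 undetected periods, earning 20 each, then 2 forever once detected.
Deviation value: 20(1−δ^4)/(1−δ) + 2δ^4/(1−δ); cooperation value: 5/(1−δ).
IC: 5 ≥ 20(1−δ^4) + 2δ^4 = 20 − 18δ^4.
So δ^4 ≥ 15/18 = 5/6, giving δ ≥ (5/6)^(1/4) ≈ 0.955.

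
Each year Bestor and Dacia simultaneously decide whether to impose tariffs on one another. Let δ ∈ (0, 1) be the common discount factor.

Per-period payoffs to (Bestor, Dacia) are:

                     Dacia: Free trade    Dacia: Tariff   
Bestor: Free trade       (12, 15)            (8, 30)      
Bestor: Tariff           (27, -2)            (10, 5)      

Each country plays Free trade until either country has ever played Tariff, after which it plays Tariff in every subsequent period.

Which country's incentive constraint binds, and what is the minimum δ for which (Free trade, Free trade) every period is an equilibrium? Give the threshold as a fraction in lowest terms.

Bestor; δ ≥ 15/17

Bestor: cooperation gives 12 each period; deviation gives 27 once then 10 forever.
  12/(1−δ) ≥ 27 + 10δ/(1−δ) ⇒ δ ≥ 15/17.
Dacia: cooperation gives 15 each period; deviation gives 30 once then 5 forever.
  δ ≥ 15/25 = 3/5.
Both must hold, so the binding constraint is Bestor's: δ ≥ 15/17.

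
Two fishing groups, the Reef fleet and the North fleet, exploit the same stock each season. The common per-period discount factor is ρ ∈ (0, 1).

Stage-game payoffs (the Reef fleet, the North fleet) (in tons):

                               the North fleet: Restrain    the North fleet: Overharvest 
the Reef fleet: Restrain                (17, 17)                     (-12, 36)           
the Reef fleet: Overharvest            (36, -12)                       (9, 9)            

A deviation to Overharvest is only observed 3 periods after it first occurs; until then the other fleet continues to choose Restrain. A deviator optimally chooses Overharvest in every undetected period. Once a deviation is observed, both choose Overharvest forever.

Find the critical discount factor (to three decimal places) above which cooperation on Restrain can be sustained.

A deviator earns 36 for 3 periods, then 9 forever; cooperating earns 17 forever. Multiplying the IC by (1−ρ):
17 ≥ 36(1−ρ^3) + 9ρ^3, so 27·ρ^3 ≥ 19 and ρ^3 ≥ 19/27.
ρ ≥ (19/27)^(1/3) ≈ 0.889.

0.889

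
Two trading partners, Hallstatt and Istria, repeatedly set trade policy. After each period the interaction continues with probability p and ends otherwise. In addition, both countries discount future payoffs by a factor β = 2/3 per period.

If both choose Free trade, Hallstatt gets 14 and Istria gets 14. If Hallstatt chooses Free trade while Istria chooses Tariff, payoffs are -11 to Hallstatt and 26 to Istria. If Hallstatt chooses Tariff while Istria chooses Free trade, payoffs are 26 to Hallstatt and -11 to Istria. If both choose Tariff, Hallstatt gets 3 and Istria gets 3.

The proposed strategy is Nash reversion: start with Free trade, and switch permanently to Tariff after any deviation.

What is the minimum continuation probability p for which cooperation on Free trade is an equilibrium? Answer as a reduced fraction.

Expected continuation weight on next period's payoff is β·p = 2/3·p, which plays the role of the discount factor.
Cooperation requires 2/3·p ≥ (26−14)/(26−3) = 12/23, hence p ≥ 18/23.

18/23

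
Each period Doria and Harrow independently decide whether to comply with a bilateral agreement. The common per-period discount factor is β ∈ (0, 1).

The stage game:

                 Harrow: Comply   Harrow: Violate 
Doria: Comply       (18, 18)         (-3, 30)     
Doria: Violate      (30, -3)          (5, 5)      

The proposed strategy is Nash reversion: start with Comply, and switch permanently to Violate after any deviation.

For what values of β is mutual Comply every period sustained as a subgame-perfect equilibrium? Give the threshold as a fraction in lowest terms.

One-period gain from deviating is 30 − 18 = 12. The loss is 18 − 5 = 13 in every subsequent period, with present value 13·β/(1−β).
Deviation is unprofitable when 13·β/(1−β) ≥ 12, i.e. β/(1−β) ≥ 12/13.
Equivalently β ≥ 12/(12+13) = 12/25.

12/25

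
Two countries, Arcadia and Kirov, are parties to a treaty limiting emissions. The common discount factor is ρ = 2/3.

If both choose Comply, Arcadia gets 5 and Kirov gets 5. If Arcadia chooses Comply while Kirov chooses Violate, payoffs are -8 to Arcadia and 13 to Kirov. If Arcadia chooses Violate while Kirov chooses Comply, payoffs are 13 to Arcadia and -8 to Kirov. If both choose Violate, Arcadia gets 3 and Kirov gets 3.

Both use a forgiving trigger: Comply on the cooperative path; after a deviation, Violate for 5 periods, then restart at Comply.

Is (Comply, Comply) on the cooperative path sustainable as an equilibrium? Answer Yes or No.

IC: ρ+…+ρ^5 ≥ (13−5)/(5−3) = 4.
At ρ = 2/3: partial sum = 1.7366 < 4.0000. Cooperation not sustainable.

No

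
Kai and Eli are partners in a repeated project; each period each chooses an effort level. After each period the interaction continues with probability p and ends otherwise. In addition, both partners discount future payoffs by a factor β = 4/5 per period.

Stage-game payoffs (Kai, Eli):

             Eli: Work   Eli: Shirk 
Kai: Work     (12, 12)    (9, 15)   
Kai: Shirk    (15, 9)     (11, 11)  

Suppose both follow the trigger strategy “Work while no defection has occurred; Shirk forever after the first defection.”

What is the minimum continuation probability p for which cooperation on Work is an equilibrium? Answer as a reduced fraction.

15/16

Expected continuation weight on next period's payoff is β·p = 4/5·p, which plays the role of the discount factor.
Cooperation requires 4/5·p ≥ (15−12)/(15−11) = 3/4, hence p ≥ 15/16.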